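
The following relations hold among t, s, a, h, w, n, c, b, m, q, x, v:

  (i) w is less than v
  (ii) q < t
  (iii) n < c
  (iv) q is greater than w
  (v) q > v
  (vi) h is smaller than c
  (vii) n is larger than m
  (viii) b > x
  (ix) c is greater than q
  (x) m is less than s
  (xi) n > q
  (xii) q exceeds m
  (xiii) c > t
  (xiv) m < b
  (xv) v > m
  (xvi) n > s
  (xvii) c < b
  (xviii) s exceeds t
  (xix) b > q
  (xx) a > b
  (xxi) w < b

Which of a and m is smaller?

Link the given pairs in sequence: m < v; v < q; q < t; t < s; s < n; n < c; c < b; b < a.
Together: m < v < q < t < s < n < c < b < a.
So m < a; m is the smaller of the two.

m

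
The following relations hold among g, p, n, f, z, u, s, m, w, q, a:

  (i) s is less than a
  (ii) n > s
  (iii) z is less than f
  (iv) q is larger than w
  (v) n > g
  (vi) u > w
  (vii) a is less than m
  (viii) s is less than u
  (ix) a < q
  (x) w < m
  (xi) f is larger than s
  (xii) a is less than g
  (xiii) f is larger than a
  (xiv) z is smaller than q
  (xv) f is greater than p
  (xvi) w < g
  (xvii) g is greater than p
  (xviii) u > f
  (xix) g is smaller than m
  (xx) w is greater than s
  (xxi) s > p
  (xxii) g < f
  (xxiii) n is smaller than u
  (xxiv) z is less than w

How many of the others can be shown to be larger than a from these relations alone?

From a the given relations immediately reach q, g, f, m.
From those, n, u — 6 in total.
No other element is forced above a by the given relations, so the count is 6.

6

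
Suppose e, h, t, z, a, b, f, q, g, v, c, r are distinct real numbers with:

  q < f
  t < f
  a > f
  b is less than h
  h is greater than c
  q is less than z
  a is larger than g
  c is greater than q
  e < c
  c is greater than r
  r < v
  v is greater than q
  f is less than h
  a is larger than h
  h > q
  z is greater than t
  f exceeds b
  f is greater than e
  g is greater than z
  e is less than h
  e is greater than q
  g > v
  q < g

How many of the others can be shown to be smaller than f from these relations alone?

4

Directly below f: q, b, e, t.
No other element is forced below f by the given relations, so the count is 4.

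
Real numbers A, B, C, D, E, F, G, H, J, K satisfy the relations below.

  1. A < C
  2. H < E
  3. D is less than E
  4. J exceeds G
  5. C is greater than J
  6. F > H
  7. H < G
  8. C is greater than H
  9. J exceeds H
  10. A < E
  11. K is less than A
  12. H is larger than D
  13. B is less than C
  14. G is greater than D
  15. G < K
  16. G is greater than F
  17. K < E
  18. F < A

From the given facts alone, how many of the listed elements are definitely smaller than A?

5

From A the given relations immediately reach F, K.
From those, H, G — 4 in total.
From those, D — 5 in total.
Nothing else is reachable below A; 5 in all.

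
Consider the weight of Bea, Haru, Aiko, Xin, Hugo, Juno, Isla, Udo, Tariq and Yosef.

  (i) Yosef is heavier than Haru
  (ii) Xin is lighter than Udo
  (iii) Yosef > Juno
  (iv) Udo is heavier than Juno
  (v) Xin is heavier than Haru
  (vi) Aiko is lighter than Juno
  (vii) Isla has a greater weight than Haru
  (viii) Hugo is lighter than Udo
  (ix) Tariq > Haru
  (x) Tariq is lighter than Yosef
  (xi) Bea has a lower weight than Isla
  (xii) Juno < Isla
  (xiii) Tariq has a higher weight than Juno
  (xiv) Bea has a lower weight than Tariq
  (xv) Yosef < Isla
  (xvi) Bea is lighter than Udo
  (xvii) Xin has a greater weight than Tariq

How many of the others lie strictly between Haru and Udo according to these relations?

2

Chaining upward from Haru reaches: Tariq, Yosef, Xin, Isla.
Chaining downward from Udo reaches: Aiko, Hugo, Bea, Juno, Tariq, Xin.
Strictly between Haru and Udo are those in both lists: Tariq, Xin — 2 elements.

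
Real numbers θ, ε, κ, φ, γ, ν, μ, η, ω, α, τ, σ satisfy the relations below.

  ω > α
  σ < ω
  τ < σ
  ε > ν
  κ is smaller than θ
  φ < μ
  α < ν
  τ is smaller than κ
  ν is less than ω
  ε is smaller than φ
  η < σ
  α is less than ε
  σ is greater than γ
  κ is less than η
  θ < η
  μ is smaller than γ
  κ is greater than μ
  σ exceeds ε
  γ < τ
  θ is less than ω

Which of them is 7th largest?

γ

Chaining the given pairs: α < ν < ε < φ < μ < γ < τ < κ < θ < η < σ < ω.
The 7th largest is γ.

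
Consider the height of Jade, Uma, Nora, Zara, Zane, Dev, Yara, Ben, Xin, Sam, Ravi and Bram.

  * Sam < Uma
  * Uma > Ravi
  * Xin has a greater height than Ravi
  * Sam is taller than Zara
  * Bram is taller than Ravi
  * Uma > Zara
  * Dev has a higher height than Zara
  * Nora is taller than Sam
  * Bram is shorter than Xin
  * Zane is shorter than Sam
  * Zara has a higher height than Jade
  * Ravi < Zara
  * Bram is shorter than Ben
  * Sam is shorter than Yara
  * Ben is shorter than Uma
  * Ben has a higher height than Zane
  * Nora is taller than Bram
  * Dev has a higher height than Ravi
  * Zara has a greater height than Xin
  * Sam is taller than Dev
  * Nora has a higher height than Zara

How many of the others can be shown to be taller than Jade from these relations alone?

6

The elements the relations force above Jade are Zara, Dev, Sam, Yara, Uma, Nora — no chain reaches any other.
That is 6.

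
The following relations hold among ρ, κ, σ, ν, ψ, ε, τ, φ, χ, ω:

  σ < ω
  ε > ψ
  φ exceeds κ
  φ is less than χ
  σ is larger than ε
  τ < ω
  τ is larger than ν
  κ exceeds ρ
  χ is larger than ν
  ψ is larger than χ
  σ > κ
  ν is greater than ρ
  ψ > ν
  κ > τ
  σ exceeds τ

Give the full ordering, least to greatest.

ρ < ν < τ < κ < φ < χ < ψ < ε < σ < ω

The consecutive links are each given: ρ < ν; ν < τ; τ < κ; κ < φ; φ < χ; χ < ψ; ψ < ε; ε < σ; σ < ω.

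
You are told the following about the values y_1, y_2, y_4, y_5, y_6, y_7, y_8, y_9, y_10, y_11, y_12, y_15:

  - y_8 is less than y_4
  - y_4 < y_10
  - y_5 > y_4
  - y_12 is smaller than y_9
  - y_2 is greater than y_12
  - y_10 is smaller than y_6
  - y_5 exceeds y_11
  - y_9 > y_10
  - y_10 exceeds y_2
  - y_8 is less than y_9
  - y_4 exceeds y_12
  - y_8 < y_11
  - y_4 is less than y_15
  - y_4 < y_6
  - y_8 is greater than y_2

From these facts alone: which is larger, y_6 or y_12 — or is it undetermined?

y_12 < y_2 and y_2 < y_8 give y_12 < y_8.
With y_8 < y_4: y_12 < y_2 < y_8 < y_4.
With y_4 < y_10: y_12 < y_2 < y_8 < y_4 < y_10.
With y_10 < y_6: y_12 < y_2 < y_8 < y_4 < y_10 < y_6.
So y_6 is larger.

y_6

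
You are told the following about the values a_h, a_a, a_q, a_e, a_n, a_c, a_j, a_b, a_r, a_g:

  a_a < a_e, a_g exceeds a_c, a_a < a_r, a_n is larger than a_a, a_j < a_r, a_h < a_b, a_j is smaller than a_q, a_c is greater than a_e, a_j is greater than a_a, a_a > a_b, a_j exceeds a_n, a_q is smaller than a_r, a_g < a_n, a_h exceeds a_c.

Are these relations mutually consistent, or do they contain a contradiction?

inconsistent

Chaining the given relations yields a_h < a_b < a_a < a_e < a_c, so a_h < a_c. But one relation states a_c < a_h. These cannot both hold.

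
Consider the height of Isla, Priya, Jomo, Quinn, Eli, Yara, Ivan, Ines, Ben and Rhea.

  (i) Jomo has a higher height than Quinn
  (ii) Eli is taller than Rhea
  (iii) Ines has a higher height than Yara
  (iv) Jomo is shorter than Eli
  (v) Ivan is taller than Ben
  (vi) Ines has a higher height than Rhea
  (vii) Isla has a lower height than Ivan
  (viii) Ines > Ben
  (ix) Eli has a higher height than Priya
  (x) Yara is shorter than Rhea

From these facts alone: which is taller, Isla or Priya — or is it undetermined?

undetermined

Following every chain through Isla: above Isla we get Ivan.
Priya is not reached, and no chain runs the other way from Priya to Isla.
So the given relations leave the order of Isla and Priya undetermined.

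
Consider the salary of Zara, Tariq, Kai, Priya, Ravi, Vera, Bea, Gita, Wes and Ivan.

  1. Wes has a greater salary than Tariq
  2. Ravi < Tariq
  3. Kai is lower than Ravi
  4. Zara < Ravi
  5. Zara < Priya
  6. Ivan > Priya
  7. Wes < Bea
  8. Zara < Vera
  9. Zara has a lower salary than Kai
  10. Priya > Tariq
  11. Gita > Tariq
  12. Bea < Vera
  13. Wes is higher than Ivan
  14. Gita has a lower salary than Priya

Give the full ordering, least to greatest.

Nothing is placed below Zara, so it is least; from there Zara < Kai; Kai < Ravi; Ravi < Tariq; Tariq < Gita; Gita < Priya; Priya < Ivan; Ivan < Wes; Wes < Bea; Bea < Vera, each given directly.

Zara < Kai < Ravi < Tariq < Gita < Priya < Ivan < Wes < Bea < Vera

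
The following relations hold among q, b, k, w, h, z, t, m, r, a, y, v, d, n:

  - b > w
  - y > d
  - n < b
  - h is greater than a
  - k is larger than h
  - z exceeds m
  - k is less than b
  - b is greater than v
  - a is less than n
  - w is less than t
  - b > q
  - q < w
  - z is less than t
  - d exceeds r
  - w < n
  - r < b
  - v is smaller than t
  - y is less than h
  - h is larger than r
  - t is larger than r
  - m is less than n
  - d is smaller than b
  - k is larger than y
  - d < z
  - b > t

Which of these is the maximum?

m is not greatest since m < n; v is not greatest since v < b; q is not greatest since q < w; r is not greatest since r < t; w is not greatest since w < n; d is not greatest since d < b; y is not greatest since y < k; a is not greatest since a < h; n is not greatest since n < b; z is not greatest since z < t; t is not greatest since t < b; h is not greatest since h < k; k is not greatest since k < b.
Only b has nothing above it, so b is the maximum.

b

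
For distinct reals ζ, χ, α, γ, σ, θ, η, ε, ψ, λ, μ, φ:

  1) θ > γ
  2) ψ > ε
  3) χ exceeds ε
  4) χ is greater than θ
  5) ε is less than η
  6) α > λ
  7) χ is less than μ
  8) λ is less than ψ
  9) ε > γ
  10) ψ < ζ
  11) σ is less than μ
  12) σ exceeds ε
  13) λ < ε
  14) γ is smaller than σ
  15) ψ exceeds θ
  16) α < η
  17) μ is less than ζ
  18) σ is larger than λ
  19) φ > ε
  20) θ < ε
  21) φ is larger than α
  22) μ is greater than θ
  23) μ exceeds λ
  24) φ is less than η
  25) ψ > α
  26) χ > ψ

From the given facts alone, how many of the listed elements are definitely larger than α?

The elements the relations force above α are φ, ψ, χ, μ, ζ, η — no chain reaches any other.
That is 6.

6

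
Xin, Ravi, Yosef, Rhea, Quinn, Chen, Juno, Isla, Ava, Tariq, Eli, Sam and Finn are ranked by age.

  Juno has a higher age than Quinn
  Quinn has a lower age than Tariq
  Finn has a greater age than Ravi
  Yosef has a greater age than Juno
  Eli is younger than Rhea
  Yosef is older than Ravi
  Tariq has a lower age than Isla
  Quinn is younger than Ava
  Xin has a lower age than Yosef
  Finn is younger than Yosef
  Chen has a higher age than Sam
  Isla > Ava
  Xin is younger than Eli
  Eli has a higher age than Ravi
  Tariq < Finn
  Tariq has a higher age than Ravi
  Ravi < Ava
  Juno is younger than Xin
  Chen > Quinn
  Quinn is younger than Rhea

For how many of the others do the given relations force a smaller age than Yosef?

6

The elements the relations force below Yosef are Ravi, Quinn, Tariq, Juno, Finn, Xin — no chain reaches any other.
That is 6.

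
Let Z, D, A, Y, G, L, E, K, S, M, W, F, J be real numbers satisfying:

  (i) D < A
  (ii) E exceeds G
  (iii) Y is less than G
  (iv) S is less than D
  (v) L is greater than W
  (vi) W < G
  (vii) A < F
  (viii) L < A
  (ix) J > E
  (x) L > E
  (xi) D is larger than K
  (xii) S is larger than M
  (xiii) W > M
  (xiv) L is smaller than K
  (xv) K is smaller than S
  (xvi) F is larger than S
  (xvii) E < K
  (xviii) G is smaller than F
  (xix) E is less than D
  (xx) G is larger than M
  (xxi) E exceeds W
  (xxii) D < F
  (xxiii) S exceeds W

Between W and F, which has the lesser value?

W < E and E < L give W < L.
Then L < K extends the chain to K.
Then K < D extends the chain to D.
With D < F: W < E < L < K < D < F.
So W < F; W is the smaller of the two.

W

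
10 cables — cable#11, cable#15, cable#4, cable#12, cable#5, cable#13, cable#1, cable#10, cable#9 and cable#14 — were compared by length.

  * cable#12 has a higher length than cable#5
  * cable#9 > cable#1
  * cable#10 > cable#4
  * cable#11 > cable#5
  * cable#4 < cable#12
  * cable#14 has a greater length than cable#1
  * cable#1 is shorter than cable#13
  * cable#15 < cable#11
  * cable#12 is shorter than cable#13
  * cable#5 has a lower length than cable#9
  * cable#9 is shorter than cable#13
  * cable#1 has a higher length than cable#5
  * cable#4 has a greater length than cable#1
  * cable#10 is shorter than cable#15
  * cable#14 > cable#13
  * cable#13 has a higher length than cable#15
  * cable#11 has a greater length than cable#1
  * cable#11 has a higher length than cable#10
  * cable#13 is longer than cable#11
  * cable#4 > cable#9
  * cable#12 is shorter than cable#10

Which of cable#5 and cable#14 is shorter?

cable#5

cable#5 < cable#1 < cable#9 < cable#4 < cable#12 < cable#10 < cable#15 < cable#11 < cable#13 < cable#14, by transitivity through cable#1, cable#9, cable#4, cable#12, cable#10, cable#15, cable#11, cable#13.
So cable#5 < cable#14; cable#5 is the shorter of the two.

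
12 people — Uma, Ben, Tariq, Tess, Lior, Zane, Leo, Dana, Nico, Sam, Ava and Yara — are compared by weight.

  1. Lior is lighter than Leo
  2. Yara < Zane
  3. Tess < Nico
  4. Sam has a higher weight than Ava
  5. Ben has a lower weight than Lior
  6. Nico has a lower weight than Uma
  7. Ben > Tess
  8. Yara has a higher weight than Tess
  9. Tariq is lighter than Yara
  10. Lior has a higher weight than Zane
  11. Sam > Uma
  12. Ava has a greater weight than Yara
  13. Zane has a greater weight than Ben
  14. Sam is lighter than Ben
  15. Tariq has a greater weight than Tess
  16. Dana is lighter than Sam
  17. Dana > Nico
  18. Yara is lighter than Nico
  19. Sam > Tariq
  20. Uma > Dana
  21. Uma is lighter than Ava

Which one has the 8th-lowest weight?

Chaining the given pairs: Tess < Tariq < Yara < Nico < Dana < Uma < Ava < Sam < Ben < Zane < Lior < Leo.
Counting 8 from the smallest end gives Sam.

Sam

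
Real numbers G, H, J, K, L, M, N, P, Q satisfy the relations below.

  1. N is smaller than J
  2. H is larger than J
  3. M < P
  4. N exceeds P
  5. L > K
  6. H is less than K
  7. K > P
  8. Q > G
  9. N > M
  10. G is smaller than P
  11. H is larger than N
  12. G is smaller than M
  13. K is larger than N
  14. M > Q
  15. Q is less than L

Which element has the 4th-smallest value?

P

Chaining the given pairs: G < Q < M < P < N < J < H < K < L.
Counting 4 from the smallest end gives P.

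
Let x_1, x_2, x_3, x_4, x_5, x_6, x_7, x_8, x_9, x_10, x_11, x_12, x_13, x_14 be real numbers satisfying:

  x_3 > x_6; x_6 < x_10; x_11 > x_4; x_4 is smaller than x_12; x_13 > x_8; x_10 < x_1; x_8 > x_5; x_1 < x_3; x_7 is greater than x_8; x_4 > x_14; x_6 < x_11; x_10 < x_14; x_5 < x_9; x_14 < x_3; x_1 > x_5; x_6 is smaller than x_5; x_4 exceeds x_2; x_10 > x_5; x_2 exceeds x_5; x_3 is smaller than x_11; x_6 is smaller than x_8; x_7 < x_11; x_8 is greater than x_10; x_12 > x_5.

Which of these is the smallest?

x_6

x_5 is not least since x_6 < x_5; x_2 is not least since x_5 < x_2; x_10 is not least since x_5 < x_10; x_8 is not least since x_10 < x_8; x_14 is not least since x_10 < x_14; x_4 is not least since x_14 < x_4; x_12 is not least since x_4 < x_12; x_1 is not least since x_5 < x_1; x_7 is not least since x_8 < x_7; x_9 is not least since x_5 < x_9; x_3 is not least since x_6 < x_3; x_11 is not least since x_4 < x_11; x_13 is not least since x_8 < x_13.
Only x_6 has nothing below it, so x_6 is the smallest.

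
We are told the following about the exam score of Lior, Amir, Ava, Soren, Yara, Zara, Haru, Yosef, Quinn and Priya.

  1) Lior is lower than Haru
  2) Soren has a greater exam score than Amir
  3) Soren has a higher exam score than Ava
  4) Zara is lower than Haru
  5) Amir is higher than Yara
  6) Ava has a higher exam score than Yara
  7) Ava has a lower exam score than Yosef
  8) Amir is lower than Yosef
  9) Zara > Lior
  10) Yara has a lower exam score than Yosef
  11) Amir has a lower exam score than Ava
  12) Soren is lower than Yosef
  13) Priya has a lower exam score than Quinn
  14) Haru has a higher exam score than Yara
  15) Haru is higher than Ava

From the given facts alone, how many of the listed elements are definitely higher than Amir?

4

Directly above Amir: Ava, Soren, Yosef.
One step further: Haru (4 so far).
No other element is forced above Amir by the given relations, so the count is 4.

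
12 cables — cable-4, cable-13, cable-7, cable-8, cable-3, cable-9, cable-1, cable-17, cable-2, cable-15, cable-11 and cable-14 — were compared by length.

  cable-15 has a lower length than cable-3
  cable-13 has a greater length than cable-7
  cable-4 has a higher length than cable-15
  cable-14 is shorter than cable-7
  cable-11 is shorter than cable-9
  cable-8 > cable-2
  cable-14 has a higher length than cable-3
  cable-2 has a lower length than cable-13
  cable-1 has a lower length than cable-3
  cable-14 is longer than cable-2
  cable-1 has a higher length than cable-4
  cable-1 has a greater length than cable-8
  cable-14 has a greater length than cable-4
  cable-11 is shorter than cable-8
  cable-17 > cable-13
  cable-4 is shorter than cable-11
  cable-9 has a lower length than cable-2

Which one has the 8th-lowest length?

Chaining the given pairs: cable-15 < cable-4 < cable-11 < cable-9 < cable-2 < cable-8 < cable-1 < cable-3 < cable-14 < cable-7 < cable-13 < cable-17.
The 8th smallest is cable-3.

cable-3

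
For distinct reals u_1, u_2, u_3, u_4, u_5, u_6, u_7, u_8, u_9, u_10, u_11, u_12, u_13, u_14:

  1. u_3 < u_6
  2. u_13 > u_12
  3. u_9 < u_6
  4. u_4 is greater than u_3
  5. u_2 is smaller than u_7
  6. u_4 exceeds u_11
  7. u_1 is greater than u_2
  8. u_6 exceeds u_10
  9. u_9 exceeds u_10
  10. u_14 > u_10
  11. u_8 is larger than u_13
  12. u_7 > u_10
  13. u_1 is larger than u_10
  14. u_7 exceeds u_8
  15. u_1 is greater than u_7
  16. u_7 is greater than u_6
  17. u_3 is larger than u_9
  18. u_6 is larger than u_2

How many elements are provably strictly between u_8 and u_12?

1

Chaining upward from u_12 reaches: u_13, u_7, u_1.
Chaining downward from u_8 reaches: u_13.
Strictly between u_12 and u_8 are those in both lists: u_13 — 1 element.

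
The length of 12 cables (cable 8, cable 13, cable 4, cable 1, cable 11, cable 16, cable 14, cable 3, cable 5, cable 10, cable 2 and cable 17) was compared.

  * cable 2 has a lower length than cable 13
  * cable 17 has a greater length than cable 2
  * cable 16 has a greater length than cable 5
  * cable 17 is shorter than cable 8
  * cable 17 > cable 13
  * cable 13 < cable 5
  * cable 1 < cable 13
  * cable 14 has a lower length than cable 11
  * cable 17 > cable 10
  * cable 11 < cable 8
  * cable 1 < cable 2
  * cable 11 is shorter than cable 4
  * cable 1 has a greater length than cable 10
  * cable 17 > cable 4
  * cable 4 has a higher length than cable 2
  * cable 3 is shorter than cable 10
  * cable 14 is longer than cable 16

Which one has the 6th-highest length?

Chaining the given pairs: cable 3 < cable 10 < cable 1 < cable 2 < cable 13 < cable 5 < cable 16 < cable 14 < cable 11 < cable 4 < cable 17 < cable 8.
The 6th largest is cable 16.

cable 16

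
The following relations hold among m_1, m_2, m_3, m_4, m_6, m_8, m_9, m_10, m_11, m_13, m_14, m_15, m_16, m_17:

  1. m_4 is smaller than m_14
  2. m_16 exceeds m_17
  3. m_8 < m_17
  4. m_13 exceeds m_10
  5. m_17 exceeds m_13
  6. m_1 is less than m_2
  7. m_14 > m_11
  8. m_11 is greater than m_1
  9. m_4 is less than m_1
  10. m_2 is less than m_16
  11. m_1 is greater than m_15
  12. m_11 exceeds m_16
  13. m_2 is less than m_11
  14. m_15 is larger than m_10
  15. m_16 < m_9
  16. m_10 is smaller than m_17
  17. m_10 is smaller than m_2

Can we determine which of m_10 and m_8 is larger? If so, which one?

Following every chain through m_10: above m_10 we get m_13, m_15, m_17, m_1, m_2, m_16, m_11, m_14, m_9.
m_8 is not reached, and no chain runs the other way from m_8 to m_10.
So the given relations leave the order of m_10 and m_8 undetermined.

undetermined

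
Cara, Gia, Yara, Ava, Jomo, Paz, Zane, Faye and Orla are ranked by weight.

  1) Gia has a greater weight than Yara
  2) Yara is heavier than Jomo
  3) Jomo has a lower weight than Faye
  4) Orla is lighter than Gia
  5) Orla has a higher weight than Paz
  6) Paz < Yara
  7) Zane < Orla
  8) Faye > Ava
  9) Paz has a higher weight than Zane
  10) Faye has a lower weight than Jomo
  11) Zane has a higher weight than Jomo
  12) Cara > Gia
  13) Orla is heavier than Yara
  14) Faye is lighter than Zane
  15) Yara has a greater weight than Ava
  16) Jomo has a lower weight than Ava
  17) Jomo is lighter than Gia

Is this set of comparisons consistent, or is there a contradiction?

Chaining the given relations yields Jomo < Ava < Faye, so Jomo < Faye. But one relation states Faye < Jomo. These cannot both hold.

inconsistent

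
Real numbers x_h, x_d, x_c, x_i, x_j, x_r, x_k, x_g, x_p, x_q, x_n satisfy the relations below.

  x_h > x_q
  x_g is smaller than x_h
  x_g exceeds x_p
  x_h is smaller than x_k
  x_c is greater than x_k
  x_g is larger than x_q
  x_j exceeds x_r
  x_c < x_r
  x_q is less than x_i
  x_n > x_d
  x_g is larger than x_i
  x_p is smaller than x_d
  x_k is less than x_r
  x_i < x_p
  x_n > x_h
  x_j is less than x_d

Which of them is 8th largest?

x_g

The consecutive relations fix a unique order: x_q < x_i < x_p < x_g < x_h < x_k < x_c < x_r < x_j < x_d < x_n.
Counting 8 from the largest end gives x_g.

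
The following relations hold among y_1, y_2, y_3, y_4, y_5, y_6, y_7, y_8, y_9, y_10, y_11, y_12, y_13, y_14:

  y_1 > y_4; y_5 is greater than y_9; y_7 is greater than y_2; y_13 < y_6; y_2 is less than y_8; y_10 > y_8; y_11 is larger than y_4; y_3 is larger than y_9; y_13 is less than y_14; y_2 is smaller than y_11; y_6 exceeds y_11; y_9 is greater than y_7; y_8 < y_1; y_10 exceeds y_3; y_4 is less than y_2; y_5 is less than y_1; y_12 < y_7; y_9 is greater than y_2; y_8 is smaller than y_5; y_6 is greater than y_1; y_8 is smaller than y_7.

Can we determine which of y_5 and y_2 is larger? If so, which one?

y_5

Following the relations from y_2: y_2 < y_8 < y_7 < y_9 < y_5.
So y_5 is larger.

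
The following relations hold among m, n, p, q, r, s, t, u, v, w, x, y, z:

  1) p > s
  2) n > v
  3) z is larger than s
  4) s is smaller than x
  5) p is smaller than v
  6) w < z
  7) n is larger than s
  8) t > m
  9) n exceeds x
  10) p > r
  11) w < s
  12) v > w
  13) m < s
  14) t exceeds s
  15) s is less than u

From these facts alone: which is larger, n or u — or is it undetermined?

Following every chain through u: below u we get w, m, s.
n is not reached, and no chain runs the other way from n to u.
So the given relations leave the order of u and n undetermined.

undetermined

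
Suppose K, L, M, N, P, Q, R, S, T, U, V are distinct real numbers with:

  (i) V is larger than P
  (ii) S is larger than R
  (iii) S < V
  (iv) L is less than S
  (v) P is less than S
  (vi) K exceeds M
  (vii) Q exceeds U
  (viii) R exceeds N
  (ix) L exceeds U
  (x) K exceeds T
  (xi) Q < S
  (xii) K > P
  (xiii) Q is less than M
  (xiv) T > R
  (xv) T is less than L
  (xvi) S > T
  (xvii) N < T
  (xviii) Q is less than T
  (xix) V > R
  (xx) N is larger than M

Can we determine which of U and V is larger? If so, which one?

V

U < Q and Q < M give U < M.
Then M < N extends the chain to N.
Then N < R extends the chain to R.
With R < T: U < Q < M < N < R < T.
Then T < L extends the chain to L.
With L < S: U < Q < M < N < R < T < L < S.
Then S < V extends the chain to V.
So V is larger.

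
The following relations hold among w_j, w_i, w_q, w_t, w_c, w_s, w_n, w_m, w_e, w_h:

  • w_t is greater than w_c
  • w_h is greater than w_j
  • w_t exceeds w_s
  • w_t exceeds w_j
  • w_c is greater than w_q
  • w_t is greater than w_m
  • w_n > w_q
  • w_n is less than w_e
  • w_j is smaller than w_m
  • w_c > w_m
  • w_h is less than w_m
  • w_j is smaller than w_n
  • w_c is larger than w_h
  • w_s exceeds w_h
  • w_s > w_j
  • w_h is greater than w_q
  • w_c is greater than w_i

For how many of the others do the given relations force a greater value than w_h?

4

Directly above w_h: w_m, w_c, w_s.
One step further: w_t (4 so far).
No other element is forced above w_h by the given relations, so the count is 4.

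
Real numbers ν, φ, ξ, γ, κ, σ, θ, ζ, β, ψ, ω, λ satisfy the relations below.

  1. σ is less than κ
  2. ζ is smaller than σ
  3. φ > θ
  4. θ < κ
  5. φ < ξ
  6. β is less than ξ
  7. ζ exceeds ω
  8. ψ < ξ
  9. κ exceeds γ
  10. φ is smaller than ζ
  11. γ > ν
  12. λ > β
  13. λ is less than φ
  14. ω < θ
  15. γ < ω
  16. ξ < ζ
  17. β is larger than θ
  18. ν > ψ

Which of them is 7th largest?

Piecing the relations together gives one ordering: ψ < ν < γ < ω < θ < β < λ < φ < ξ < ζ < σ < κ.
Counting 7 from the largest end gives β.

β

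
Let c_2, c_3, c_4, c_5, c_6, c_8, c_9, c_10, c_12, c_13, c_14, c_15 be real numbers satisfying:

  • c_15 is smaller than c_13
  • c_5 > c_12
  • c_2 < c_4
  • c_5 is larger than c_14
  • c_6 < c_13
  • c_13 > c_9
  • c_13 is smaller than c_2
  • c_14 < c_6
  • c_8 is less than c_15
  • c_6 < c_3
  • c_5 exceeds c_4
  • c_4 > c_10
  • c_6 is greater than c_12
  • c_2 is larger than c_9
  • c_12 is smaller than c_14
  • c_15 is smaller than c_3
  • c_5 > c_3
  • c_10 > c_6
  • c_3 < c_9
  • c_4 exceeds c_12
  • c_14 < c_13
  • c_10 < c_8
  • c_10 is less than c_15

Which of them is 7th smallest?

c_3

Piecing the relations together gives one ordering: c_12 < c_14 < c_6 < c_10 < c_8 < c_15 < c_3 < c_9 < c_13 < c_2 < c_4 < c_5.
The 7th smallest is c_3.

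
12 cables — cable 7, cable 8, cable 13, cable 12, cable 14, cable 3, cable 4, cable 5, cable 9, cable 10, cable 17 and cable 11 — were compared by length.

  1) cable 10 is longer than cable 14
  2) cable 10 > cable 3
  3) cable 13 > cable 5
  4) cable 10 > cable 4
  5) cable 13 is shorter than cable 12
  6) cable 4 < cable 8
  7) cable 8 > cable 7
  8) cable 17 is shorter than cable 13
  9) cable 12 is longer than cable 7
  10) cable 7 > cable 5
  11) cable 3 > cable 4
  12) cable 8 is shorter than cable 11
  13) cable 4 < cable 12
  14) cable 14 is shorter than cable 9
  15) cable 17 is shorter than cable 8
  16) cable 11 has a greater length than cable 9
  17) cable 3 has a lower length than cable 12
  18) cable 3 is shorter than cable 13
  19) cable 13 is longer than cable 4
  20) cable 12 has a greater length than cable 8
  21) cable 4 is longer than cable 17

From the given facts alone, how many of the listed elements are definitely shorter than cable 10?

From cable 10 the given relations immediately reach cable 4, cable 3, cable 14.
From those, cable 17 — 4 in total.
Nothing else is reachable below cable 10; 4 in all.

4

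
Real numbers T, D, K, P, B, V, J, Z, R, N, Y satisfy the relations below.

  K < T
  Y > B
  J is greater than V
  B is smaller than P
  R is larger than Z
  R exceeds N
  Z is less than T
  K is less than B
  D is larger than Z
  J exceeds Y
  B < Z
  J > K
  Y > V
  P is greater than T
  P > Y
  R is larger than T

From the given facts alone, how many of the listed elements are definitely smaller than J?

The elements the relations force below J are K, B, V, Y — no chain reaches any other.
That is 4.

4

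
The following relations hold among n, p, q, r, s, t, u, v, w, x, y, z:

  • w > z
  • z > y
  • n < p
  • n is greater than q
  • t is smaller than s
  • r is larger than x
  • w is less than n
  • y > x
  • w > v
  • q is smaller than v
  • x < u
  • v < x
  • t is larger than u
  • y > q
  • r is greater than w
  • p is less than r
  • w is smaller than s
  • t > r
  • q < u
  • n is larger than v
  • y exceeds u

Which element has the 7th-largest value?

The consecutive relations fix a unique order: q < v < x < u < y < z < w < n < p < r < t < s.
The 7th largest is z.

z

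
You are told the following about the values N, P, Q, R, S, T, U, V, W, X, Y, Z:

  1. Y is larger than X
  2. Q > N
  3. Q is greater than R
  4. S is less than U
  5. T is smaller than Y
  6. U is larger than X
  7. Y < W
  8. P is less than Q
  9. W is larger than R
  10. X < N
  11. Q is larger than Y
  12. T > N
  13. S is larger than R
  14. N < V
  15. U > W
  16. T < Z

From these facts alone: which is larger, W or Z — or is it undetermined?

Following every chain through Z: below Z we get X, N, T.
W is not reached, and no chain runs the other way from W to Z.
So the given relations leave the order of Z and W undetermined.

undetermined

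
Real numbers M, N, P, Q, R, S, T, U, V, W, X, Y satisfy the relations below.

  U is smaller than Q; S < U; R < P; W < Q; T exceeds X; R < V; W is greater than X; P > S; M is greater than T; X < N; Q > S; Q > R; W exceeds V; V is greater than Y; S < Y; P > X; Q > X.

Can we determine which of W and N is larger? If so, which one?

undetermined

Following every chain through N: below N we get X.
W is not reached, and no chain runs the other way from W to N.
So the given relations leave the order of N and W undetermined.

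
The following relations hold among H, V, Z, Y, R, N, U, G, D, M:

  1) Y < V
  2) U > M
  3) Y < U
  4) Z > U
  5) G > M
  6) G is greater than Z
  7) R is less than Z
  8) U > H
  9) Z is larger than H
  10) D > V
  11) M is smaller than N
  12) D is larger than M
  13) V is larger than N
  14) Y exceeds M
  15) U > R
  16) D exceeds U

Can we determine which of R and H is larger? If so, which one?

undetermined

Following every chain through R: above R we get U, Z, G, D.
H is not reached, and no chain runs the other way from H to R.
So the given relations leave the order of R and H undetermined.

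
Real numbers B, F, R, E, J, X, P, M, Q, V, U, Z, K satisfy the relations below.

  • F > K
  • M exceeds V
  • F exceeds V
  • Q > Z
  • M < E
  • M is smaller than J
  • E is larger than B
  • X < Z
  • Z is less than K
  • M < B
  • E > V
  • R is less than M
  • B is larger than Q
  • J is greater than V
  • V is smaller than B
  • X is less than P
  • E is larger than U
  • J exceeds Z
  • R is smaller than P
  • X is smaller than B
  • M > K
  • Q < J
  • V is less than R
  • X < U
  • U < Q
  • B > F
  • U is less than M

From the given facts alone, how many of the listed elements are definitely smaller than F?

The elements the relations force below F are V, X, Z, K — no chain reaches any other.
That is 4.

4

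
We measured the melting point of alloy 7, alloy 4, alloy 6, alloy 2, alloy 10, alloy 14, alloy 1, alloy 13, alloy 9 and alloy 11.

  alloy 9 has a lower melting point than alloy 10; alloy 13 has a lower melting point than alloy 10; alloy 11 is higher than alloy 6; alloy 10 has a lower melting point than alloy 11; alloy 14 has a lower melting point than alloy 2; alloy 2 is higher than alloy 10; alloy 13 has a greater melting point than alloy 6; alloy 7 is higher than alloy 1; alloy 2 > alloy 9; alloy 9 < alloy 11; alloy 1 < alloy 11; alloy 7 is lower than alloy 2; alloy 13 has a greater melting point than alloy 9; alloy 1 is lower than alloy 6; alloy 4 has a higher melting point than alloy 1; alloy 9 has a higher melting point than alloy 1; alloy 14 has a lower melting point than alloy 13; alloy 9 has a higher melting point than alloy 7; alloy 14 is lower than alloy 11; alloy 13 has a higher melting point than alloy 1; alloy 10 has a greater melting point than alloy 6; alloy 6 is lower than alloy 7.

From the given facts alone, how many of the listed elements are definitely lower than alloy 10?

Directly below alloy 10: alloy 6, alloy 9, alloy 13.
One step further: alloy 1, alloy 14, alloy 7 (6 so far).
Nothing else is reachable below alloy 10; 6 in all.

6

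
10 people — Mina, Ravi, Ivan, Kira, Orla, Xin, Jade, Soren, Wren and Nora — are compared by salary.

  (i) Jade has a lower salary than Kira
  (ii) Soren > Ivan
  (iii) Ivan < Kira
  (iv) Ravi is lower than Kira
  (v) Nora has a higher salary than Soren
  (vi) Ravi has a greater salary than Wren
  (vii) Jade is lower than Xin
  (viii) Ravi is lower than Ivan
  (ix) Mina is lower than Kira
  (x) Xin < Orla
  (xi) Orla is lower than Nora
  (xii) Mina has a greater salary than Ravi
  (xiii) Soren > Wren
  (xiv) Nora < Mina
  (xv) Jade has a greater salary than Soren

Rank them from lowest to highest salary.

The consecutive links are each given: Wren < Ravi; Ravi < Ivan; Ivan < Soren; Soren < Jade; Jade < Xin; Xin < Orla; Orla < Nora; Nora < Mina; Mina < Kira.

Wren < Ravi < Ivan < Soren < Jade < Xin < Orla < Nora < Mina < Kira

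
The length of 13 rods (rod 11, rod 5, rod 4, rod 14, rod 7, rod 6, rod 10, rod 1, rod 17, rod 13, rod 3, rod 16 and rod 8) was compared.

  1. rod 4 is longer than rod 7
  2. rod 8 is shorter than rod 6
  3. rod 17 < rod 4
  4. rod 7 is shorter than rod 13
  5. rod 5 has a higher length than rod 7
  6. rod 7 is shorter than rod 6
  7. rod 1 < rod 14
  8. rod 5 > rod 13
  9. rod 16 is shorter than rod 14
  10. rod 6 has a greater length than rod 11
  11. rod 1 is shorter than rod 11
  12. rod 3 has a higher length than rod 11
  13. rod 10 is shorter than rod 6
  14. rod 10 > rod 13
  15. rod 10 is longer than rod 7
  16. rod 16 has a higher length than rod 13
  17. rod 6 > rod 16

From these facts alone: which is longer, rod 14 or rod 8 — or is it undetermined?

Following every chain through rod 8: above rod 8 we get rod 6.
rod 14 is not reached, and no chain runs the other way from rod 14 to rod 8.
So the given relations leave the order of rod 8 and rod 14 undetermined.

undetermined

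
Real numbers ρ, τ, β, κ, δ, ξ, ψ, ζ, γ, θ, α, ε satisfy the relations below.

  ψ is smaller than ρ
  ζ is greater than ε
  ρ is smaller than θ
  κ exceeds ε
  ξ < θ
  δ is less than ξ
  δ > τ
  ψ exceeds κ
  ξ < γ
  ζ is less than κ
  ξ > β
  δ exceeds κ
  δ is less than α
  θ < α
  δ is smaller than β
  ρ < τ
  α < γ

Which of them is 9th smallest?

Piecing the relations together gives one ordering: ε < ζ < κ < ψ < ρ < τ < δ < β < ξ < θ < α < γ.
Counting 9 from the smallest end gives ξ.

ξ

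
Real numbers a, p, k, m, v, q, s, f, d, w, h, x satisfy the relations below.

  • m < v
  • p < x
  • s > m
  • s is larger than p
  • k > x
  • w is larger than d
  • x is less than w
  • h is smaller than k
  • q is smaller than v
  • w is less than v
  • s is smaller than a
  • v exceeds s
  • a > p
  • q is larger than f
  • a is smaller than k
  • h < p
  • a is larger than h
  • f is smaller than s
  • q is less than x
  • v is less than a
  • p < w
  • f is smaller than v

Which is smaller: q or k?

q

The relevant relations are q < x; x < w; w < v; v < a; a < k.
Together: q < x < w < v < a < k.
So q < k; q is the smaller of the two.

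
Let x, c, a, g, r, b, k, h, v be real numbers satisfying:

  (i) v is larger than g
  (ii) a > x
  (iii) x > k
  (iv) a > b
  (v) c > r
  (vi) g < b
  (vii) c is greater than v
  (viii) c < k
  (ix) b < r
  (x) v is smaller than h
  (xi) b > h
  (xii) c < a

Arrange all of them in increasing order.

Nothing is placed below g, so it is least; from there g < v; v < h; h < b; b < r; r < c; c < k; k < x; x < a, each given directly.

g < v < h < b < r < c < k < x < a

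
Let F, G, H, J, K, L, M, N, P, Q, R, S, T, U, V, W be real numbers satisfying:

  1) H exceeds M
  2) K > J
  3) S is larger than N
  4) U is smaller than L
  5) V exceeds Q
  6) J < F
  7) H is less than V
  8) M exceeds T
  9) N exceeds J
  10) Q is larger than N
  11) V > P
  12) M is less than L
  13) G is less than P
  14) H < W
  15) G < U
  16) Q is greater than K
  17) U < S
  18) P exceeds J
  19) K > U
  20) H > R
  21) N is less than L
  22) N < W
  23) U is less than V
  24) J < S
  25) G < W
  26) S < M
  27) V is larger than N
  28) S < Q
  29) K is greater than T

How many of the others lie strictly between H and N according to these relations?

2

The relations place N below H. An element lies strictly between them when it is forced above N and also forced below H.
Above N: {S, M, Q, W, V, L}. Below H: {T, J, G, U, R, S, M}.
Intersection: {S, M} — 2.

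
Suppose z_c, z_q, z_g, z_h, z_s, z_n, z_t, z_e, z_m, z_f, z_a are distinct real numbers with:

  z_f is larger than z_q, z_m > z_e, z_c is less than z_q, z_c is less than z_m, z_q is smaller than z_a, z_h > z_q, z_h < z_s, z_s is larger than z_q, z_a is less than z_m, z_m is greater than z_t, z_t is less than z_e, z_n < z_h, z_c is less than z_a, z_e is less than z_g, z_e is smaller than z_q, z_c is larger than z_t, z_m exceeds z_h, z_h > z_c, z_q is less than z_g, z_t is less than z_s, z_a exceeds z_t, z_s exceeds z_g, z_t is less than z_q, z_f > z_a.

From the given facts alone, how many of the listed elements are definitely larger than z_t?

The elements the relations force above z_t are z_c, z_e, z_q, z_g, z_a, z_f, z_h, z_m, z_s — no chain reaches any other.
That is 9.

9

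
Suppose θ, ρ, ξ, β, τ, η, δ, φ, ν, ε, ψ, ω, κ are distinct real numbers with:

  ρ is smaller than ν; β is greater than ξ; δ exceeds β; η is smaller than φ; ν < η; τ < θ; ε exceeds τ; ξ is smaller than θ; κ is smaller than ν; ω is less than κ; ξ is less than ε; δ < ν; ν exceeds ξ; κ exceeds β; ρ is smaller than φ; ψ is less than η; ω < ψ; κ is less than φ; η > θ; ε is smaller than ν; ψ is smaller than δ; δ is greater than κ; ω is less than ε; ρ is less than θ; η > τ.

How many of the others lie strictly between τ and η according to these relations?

3

Chaining upward from τ reaches: θ, ε, ν, φ.
Chaining downward from η reaches: ω, ψ, ξ, β, ρ, κ, θ, δ, ε, ν.
Strictly between τ and η are those in both lists: θ, ε, ν — 3 elements.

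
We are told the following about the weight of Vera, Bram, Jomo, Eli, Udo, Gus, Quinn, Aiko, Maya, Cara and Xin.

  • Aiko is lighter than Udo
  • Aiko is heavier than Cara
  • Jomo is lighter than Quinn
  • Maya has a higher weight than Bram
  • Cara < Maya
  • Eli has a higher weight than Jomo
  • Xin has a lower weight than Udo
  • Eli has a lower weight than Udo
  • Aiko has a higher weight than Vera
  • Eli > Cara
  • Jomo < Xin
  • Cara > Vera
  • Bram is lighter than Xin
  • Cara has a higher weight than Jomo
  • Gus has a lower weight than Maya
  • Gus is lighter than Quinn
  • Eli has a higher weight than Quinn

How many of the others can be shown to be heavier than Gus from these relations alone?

4

From Gus the given relations immediately reach Quinn, Maya.
From those, Eli — 3 in total.
From those, Udo — 4 in total.
No other element is forced above Gus by the given relations, so the count is 4.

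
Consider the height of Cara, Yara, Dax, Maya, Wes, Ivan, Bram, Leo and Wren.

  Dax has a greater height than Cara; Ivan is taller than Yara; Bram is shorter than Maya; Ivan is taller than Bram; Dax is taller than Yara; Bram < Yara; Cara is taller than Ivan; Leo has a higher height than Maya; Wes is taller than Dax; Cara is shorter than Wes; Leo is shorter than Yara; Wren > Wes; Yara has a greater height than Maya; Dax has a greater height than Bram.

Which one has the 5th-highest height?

Ivan

Piecing the relations together gives one ordering: Bram < Maya < Leo < Yara < Ivan < Cara < Dax < Wes < Wren.
The 5th largest is Ivan.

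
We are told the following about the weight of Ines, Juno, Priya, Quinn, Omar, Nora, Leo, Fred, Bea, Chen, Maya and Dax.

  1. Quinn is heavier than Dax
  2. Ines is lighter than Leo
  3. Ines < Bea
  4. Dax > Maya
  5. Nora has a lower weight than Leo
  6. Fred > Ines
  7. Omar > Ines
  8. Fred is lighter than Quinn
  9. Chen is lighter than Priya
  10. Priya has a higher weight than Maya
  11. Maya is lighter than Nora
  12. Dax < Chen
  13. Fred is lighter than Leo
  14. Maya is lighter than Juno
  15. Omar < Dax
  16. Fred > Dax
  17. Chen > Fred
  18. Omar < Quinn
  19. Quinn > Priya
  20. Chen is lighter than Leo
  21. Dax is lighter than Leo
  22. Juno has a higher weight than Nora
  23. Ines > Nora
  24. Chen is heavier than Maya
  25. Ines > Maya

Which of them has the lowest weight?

Nora is not least since Maya < Nora; Ines is not least since Maya < Ines; Omar is not least since Ines < Omar; Dax is not least since Omar < Dax; Fred is not least since Ines < Fred; Juno is not least since Nora < Juno; Bea is not least since Ines < Bea; Chen is not least since Maya < Chen; Leo is not least since Dax < Leo; Priya is not least since Maya < Priya; Quinn is not least since Dax < Quinn.
Only Maya has nothing below it, so Maya is the lowest weight.

Maya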